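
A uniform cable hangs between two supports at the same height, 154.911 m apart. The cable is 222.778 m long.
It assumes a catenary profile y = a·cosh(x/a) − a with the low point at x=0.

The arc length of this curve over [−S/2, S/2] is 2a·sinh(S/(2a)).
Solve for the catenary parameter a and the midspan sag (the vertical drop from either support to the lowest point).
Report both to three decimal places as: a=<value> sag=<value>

seed: a₀ = √(S³/(24(L−S))) = √(154.911³/(24·67.867)) = 47.773652
iter 1: u=1.621302  f(a)=+9.499e+00  f'(a)=-3.662e+00  a ← 47.773652 − (+9.499e+00/-3.662e+00) = 50.367819
iter 2: u=1.537797  f(a)=+8.286e-01  f'(a)=-3.048e+00  a ← 50.367819 − (+8.286e-01/-3.048e+00) = 50.639637
iter 3: u=1.529543  f(a)=+7.636e-03  f'(a)=-2.992e+00  a ← 50.639637 − (+7.636e-03/-2.992e+00) = 50.642189
iter 4: u=1.529466  f(a)=+6.617e-07  f'(a)=-2.992e+00  a ← 50.642189 − (+6.617e-07/-2.992e+00) = 50.642189
iter 5: u=1.529466  f(a)=-2.842e-14  f'(a)=-2.992e+00  a ← 50.642189 − (-2.842e-14/-2.992e+00) = 50.642189
converged: |Δa| < 1e-12 after 5 iterations
sag = a·(cosh(S/(2a)) − 1) = 50.642189·(cosh(1.529466) − 1) = 71.718510
T_max/T_min = cosh(S/(2a)) = 2.416181

a=50.642 sag=71.719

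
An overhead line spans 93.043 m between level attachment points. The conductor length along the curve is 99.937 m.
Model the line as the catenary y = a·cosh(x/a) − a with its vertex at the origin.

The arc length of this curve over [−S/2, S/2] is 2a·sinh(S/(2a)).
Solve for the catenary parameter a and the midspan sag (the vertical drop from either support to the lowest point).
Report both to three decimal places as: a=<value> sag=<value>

seed: a₀ = √(S³/(24(L−S))) = √(93.043³/(24·6.894)) = 69.772502
iter 1: u=0.666760  f(a)=+1.549e-01  f'(a)=-2.065e-01  a ← 69.772502 − (+1.549e-01/-2.065e-01) = 70.522358
iter 2: u=0.659670  f(a)=+2.532e-03  f'(a)=-1.998e-01  a ← 70.522358 − (+2.532e-03/-1.998e-01) = 70.535029
iter 3: u=0.659552  f(a)=+7.018e-07  f'(a)=-1.997e-01  a ← 70.535029 − (+7.018e-07/-1.997e-01) = 70.535033
iter 4: u=0.659552  f(a)=+7.105e-14  f'(a)=-1.997e-01  a ← 70.535033 − (+7.105e-14/-1.997e-01) = 70.535033
converged: |Δa| < 1e-12 after 4 iterations
sag = a·(cosh(S/(2a)) − 1) = 70.535033·(cosh(0.659552) − 1) = 15.905940
T_max/T_min = cosh(S/(2a)) = 1.225504

a=70.535 sag=15.906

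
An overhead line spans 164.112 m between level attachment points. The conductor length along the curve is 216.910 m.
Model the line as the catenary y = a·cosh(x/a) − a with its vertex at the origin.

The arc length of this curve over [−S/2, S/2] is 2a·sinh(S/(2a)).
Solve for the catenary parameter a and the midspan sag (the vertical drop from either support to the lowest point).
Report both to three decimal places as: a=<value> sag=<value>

seed: a₀ = √(S³/(24(L−S))) = √(164.112³/(24·52.798)) = 59.060368
iter 1: u=1.389358  f(a)=+5.336e+00  f'(a)=-2.158e+00  a ← 59.060368 − (+5.336e+00/-2.158e+00) = 61.533547
iter 2: u=1.333516  f(a)=+3.535e-01  f'(a)=-1.880e+00  a ← 61.533547 − (+3.535e-01/-1.880e+00) = 61.721535
iter 3: u=1.329455  f(a)=+1.795e-03  f'(a)=-1.861e+00  a ← 61.721535 − (+1.795e-03/-1.861e+00) = 61.722499
iter 4: u=1.329434  f(a)=+4.677e-08  f'(a)=-1.861e+00  a ← 61.722499 − (+4.677e-08/-1.861e+00) = 61.722499
iter 5: u=1.329434  f(a)=+2.842e-14  f'(a)=-1.861e+00  a ← 61.722499 − (+2.842e-14/-1.861e+00) = 61.722499
converged: |Δa| < 1e-12 after 5 iterations
sag = a·(cosh(S/(2a)) − 1) = 61.722499·(cosh(1.329434) − 1) = 63.065938
T_max/T_min = cosh(S/(2a)) = 2.021766

a=61.722 sag=63.066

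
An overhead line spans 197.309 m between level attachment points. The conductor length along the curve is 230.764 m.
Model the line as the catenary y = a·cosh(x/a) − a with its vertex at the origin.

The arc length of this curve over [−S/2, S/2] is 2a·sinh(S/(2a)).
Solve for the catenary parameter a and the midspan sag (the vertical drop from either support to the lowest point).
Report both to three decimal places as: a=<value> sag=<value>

a=100.206 sag=52.615

seed: a₀ = √(S³/(24(L−S))) = √(197.309³/(24·33.455)) = 97.810213
iter 1: u=1.008632  f(a)=+1.744e+00  f'(a)=-7.563e-01  a ← 97.810213 − (+1.744e+00/-7.563e-01) = 100.115746
iter 2: u=0.985404  f(a)=+6.355e-02  f'(a)=-7.020e-01  a ← 100.115746 − (+6.355e-02/-7.020e-01) = 100.206273
iter 3: u=0.984514  f(a)=+9.151e-05  f'(a)=-7.000e-01  a ← 100.206273 − (+9.151e-05/-7.000e-01) = 100.206403
iter 4: u=0.984513  f(a)=+1.904e-10  f'(a)=-7.000e-01  a ← 100.206403 − (+1.904e-10/-7.000e-01) = 100.206403
iter 5: u=0.984513  f(a)=-5.684e-14  f'(a)=-7.000e-01  a ← 100.206403 − (-5.684e-14/-7.000e-01) = 100.206403
converged: |Δa| < 1e-12 after 5 iterations
sag = a·(cosh(S/(2a)) − 1) = 100.206403·(cosh(0.984513) − 1) = 52.614829
T_max/T_min = cosh(S/(2a)) = 1.525065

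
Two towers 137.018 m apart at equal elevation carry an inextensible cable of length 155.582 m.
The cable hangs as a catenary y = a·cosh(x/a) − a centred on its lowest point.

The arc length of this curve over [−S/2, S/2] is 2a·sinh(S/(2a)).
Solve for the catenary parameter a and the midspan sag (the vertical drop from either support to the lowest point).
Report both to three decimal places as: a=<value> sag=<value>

a=77.483 sag=32.313

seed: a₀ = √(S³/(24(L−S))) = √(137.018³/(24·18.564)) = 75.984504
iter 1: u=0.901618  f(a)=+7.693e-01  f'(a)=-5.295e-01  a ← 75.984504 − (+7.693e-01/-5.295e-01) = 77.437370
iter 2: u=0.884702  f(a)=+2.262e-02  f'(a)=-4.988e-01  a ← 77.437370 − (+2.262e-02/-4.988e-01) = 77.482718
iter 3: u=0.884184  f(a)=+2.087e-05  f'(a)=-4.979e-01  a ← 77.482718 − (+2.087e-05/-4.979e-01) = 77.482760
iter 4: u=0.884184  f(a)=+1.779e-11  f'(a)=-4.979e-01  a ← 77.482760 − (+1.779e-11/-4.979e-01) = 77.482760
converged: |Δa| < 1e-12 after 4 iterations
sag = a·(cosh(S/(2a)) − 1) = 77.482760·(cosh(0.884184) − 1) = 32.312585
T_max/T_min = cosh(S/(2a)) = 1.417029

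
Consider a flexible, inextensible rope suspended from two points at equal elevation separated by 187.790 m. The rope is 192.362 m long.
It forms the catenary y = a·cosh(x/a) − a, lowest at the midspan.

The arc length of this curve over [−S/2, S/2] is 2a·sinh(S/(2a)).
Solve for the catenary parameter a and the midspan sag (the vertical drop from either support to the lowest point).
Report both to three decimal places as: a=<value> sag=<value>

a=246.561 sag=18.096

seed: a₀ = √(S³/(24(L−S))) = √(187.790³/(24·4.572)) = 245.668776
iter 1: u=0.382202  f(a)=+3.351e-02  f'(a)=-3.777e-02  a ← 245.668776 − (+3.351e-02/-3.777e-02) = 246.556044
iter 2: u=0.380826  f(a)=+1.824e-04  f'(a)=-3.736e-02  a ← 246.556044 − (+1.824e-04/-3.736e-02) = 246.560927
iter 3: u=0.380819  f(a)=+5.471e-09  f'(a)=-3.735e-02  a ← 246.560927 − (+5.471e-09/-3.735e-02) = 246.560927
iter 4: u=0.380819  f(a)=-5.684e-14  f'(a)=-3.735e-02  a ← 246.560927 − (-5.684e-14/-3.735e-02) = 246.560927
converged: |Δa| < 1e-12 after 4 iterations
sag = a·(cosh(S/(2a)) − 1) = 246.560927·(cosh(0.380819) − 1) = 18.095597
T_max/T_min = cosh(S/(2a)) = 1.073392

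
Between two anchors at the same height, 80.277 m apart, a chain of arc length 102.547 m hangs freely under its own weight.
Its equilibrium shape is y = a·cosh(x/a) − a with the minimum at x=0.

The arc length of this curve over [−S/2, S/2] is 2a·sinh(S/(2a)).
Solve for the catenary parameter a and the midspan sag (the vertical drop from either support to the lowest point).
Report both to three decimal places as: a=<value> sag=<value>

seed: a₀ = √(S³/(24(L−S))) = √(80.277³/(24·22.270)) = 31.111502
iter 1: u=1.290150  f(a)=+1.929e+00  f'(a)=-1.685e+00  a ← 31.111502 − (+1.929e+00/-1.685e+00) = 32.256381
iter 2: u=1.244358  f(a)=+1.116e-01  f'(a)=-1.495e+00  a ← 32.256381 − (+1.116e-01/-1.495e+00) = 32.331021
iter 3: u=1.241486  f(a)=+4.241e-04  f'(a)=-1.483e+00  a ← 32.331021 − (+4.241e-04/-1.483e+00) = 32.331307
iter 4: u=1.241475  f(a)=+6.179e-09  f'(a)=-1.483e+00  a ← 32.331307 − (+6.179e-09/-1.483e+00) = 32.331307
iter 5: u=1.241475  f(a)=+0.000e+00  f'(a)=-1.483e+00  a ← 32.331307 − (+0.000e+00/-1.483e+00) = 32.331307
converged: |Δa| < 1e-12 after 5 iterations
sag = a·(cosh(S/(2a)) − 1) = 32.331307·(cosh(1.241475) − 1) = 28.284575
T_max/T_min = cosh(S/(2a)) = 1.874836

a=32.331 sag=28.285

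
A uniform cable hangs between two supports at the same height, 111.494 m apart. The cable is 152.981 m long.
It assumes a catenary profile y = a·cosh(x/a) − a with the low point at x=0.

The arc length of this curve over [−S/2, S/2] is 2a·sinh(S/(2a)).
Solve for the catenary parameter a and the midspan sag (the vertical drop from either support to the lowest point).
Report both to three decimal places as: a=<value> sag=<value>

a=39.235 sag=46.731

seed: a₀ = √(S³/(24(L−S))) = √(111.494³/(24·41.487)) = 37.309172
iter 1: u=1.494190  f(a)=+4.885e+00  f'(a)=-2.762e+00  a ← 37.309172 − (+4.885e+00/-2.762e+00) = 39.078042
iter 2: u=1.426556  f(a)=+3.689e-01  f'(a)=-2.359e+00  a ← 39.078042 − (+3.689e-01/-2.359e+00) = 39.234423
iter 3: u=1.420870  f(a)=+2.484e-03  f'(a)=-2.327e+00  a ← 39.234423 − (+2.484e-03/-2.327e+00) = 39.235490
iter 4: u=1.420831  f(a)=+1.142e-07  f'(a)=-2.327e+00  a ← 39.235490 − (+1.142e-07/-2.327e+00) = 39.235490
iter 5: u=1.420831  f(a)=+0.000e+00  f'(a)=-2.327e+00  a ← 39.235490 − (+0.000e+00/-2.327e+00) = 39.235490
converged: |Δa| < 1e-12 after 5 iterations
sag = a·(cosh(S/(2a)) − 1) = 39.235490·(cosh(1.420831) − 1) = 46.730900
T_max/T_min = cosh(S/(2a)) = 2.191036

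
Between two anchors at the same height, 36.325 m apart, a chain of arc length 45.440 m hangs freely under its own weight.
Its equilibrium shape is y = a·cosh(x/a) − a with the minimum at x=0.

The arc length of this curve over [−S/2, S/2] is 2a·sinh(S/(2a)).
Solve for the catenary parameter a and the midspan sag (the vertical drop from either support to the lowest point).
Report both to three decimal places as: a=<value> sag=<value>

a=15.330 sag=12.078

seed: a₀ = √(S³/(24(L−S))) = √(36.325³/(24·9.115)) = 14.802139
iter 1: u=1.227019  f(a)=+7.113e-01  f'(a)=-1.427e+00  a ← 14.802139 − (+7.113e-01/-1.427e+00) = 15.300497
iter 2: u=1.187053  f(a)=+3.750e-02  f'(a)=-1.280e+00  a ← 15.300497 − (+3.750e-02/-1.280e+00) = 15.329786
iter 3: u=1.184785  f(a)=+1.171e-04  f'(a)=-1.272e+00  a ← 15.329786 − (+1.171e-04/-1.272e+00) = 15.329878
iter 4: u=1.184778  f(a)=+1.149e-09  f'(a)=-1.272e+00  a ← 15.329878 − (+1.149e-09/-1.272e+00) = 15.329878
iter 5: u=1.184778  f(a)=+0.000e+00  f'(a)=-1.272e+00  a ← 15.329878 − (+0.000e+00/-1.272e+00) = 15.329878
converged: |Δa| < 1e-12 after 5 iterations
sag = a·(cosh(S/(2a)) − 1) = 15.329878·(cosh(1.184778) − 1) = 12.078215
T_max/T_min = cosh(S/(2a)) = 1.787887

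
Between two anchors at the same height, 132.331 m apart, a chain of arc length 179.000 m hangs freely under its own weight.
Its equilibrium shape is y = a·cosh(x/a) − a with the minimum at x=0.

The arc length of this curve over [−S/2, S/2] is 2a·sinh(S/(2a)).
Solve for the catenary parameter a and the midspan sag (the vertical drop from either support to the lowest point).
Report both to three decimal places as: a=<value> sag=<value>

a=47.720 sag=53.707

seed: a₀ = √(S³/(24(L−S))) = √(132.331³/(24·46.669)) = 45.485453
iter 1: u=1.454652  f(a)=+5.194e+00  f'(a)=-2.520e+00  a ← 45.485453 − (+5.194e+00/-2.520e+00) = 47.546178
iter 2: u=1.391605  f(a)=+3.738e-01  f'(a)=-2.169e+00  a ← 47.546178 − (+3.738e-01/-2.169e+00) = 47.718485
iter 3: u=1.386580  f(a)=+2.268e-03  f'(a)=-2.143e+00  a ← 47.718485 − (+2.268e-03/-2.143e+00) = 47.719543
iter 4: u=1.386549  f(a)=+8.466e-08  f'(a)=-2.143e+00  a ← 47.719543 − (+8.466e-08/-2.143e+00) = 47.719543
iter 5: u=1.386549  f(a)=+0.000e+00  f'(a)=-2.143e+00  a ← 47.719543 − (+0.000e+00/-2.143e+00) = 47.719543
converged: |Δa| < 1e-12 after 5 iterations
sag = a·(cosh(S/(2a)) − 1) = 47.719543·(cosh(1.386549) − 1) = 53.707301
T_max/T_min = cosh(S/(2a)) = 2.125478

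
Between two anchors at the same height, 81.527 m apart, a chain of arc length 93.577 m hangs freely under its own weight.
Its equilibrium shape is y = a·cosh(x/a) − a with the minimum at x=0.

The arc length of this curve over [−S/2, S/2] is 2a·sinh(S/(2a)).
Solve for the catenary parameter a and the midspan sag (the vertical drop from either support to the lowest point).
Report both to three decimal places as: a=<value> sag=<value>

seed: a₀ = √(S³/(24(L−S))) = √(81.527³/(24·12.050)) = 43.286557
iter 1: u=0.941713  f(a)=+5.457e-01  f'(a)=-6.077e-01  a ← 43.286557 − (+5.457e-01/-6.077e-01) = 44.184559
iter 2: u=0.922573  f(a)=+1.744e-02  f'(a)=-5.694e-01  a ← 44.184559 − (+1.744e-02/-5.694e-01) = 44.215195
iter 3: u=0.921934  f(a)=+1.913e-05  f'(a)=-5.682e-01  a ← 44.215195 − (+1.913e-05/-5.682e-01) = 44.215229
iter 4: u=0.921933  f(a)=+2.304e-11  f'(a)=-5.682e-01  a ← 44.215229 − (+2.304e-11/-5.682e-01) = 44.215229
converged: |Δa| < 1e-12 after 4 iterations
sag = a·(cosh(S/(2a)) − 1) = 44.215229·(cosh(0.921933) − 1) = 20.159846
T_max/T_min = cosh(S/(2a)) = 1.455948

a=44.215 sag=20.160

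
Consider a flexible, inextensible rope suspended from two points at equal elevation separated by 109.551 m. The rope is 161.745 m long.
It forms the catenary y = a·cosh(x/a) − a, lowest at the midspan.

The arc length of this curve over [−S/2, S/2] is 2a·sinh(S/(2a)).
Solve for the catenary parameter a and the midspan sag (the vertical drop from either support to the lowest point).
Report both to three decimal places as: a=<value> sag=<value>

seed: a₀ = √(S³/(24(L−S))) = √(109.551³/(24·52.194)) = 32.397284
iter 1: u=1.690744  f(a)=+7.989e+00  f'(a)=-4.242e+00  a ← 32.397284 − (+7.989e+00/-4.242e+00) = 34.280323
iter 2: u=1.597870  f(a)=+7.494e-01  f'(a)=-3.481e+00  a ← 34.280323 − (+7.494e-01/-3.481e+00) = 34.495645
iter 3: u=1.587896  f(a)=+8.104e-03  f'(a)=-3.406e+00  a ← 34.495645 − (+8.104e-03/-3.406e+00) = 34.498024
iter 4: u=1.587787  f(a)=+9.702e-07  f'(a)=-3.405e+00  a ← 34.498024 − (+9.702e-07/-3.405e+00) = 34.498025
iter 5: u=1.587787  f(a)=+0.000e+00  f'(a)=-3.405e+00  a ← 34.498025 − (+0.000e+00/-3.405e+00) = 34.498025
converged: |Δa| < 1e-12 after 5 iterations
sag = a·(cosh(S/(2a)) − 1) = 34.498025·(cosh(1.587787) − 1) = 53.425095
T_max/T_min = cosh(S/(2a)) = 2.548642

a=34.498 sag=53.425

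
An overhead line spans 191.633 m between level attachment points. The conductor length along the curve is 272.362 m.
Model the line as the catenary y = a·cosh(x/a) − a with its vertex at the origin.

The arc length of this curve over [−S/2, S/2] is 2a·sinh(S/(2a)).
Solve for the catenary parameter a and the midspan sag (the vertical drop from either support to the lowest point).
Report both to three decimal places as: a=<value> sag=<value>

a=63.758 sag=86.609

seed: a₀ = √(S³/(24(L−S))) = √(191.633³/(24·80.729)) = 60.267759
iter 1: u=1.589847  f(a)=+1.084e+01  f'(a)=-3.420e+00  a ← 60.267759 − (+1.084e+01/-3.420e+00) = 63.436736
iter 2: u=1.510426  f(a)=+9.136e-01  f'(a)=-2.866e+00  a ← 63.436736 − (+9.136e-01/-2.866e+00) = 63.755508
iter 3: u=1.502874  f(a)=+7.810e-03  f'(a)=-2.817e+00  a ← 63.755508 − (+7.810e-03/-2.817e+00) = 63.758281
iter 4: u=1.502809  f(a)=+5.816e-07  f'(a)=-2.817e+00  a ← 63.758281 − (+5.816e-07/-2.817e+00) = 63.758281
iter 5: u=1.502809  f(a)=+0.000e+00  f'(a)=-2.817e+00  a ← 63.758281 − (+0.000e+00/-2.817e+00) = 63.758281
converged: |Δa| < 1e-12 after 5 iterations
sag = a·(cosh(S/(2a)) − 1) = 63.758281·(cosh(1.502809) − 1) = 86.609213
T_max/T_min = cosh(S/(2a)) = 2.358399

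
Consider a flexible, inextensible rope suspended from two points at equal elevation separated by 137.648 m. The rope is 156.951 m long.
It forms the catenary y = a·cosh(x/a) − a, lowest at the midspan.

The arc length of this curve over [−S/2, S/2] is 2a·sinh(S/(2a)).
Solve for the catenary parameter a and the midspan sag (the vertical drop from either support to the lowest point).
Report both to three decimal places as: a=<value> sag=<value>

a=76.560 sag=33.075

seed: a₀ = √(S³/(24(L−S))) = √(137.648³/(24·19.303)) = 75.030326
iter 1: u=0.917282  f(a)=+8.285e-01  f'(a)=-5.592e-01  a ← 75.030326 − (+8.285e-01/-5.592e-01) = 76.512109
iter 2: u=0.899518  f(a)=+2.518e-02  f'(a)=-5.256e-01  a ← 76.512109 − (+2.518e-02/-5.256e-01) = 76.560015
iter 3: u=0.898955  f(a)=+2.488e-05  f'(a)=-5.246e-01  a ← 76.560015 − (+2.488e-05/-5.246e-01) = 76.560063
iter 4: u=0.898954  f(a)=+2.436e-11  f'(a)=-5.246e-01  a ← 76.560063 − (+2.436e-11/-5.246e-01) = 76.560063
converged: |Δa| < 1e-12 after 4 iterations
sag = a·(cosh(S/(2a)) − 1) = 76.560063·(cosh(0.898954) − 1) = 33.075001
T_max/T_min = cosh(S/(2a)) = 1.432014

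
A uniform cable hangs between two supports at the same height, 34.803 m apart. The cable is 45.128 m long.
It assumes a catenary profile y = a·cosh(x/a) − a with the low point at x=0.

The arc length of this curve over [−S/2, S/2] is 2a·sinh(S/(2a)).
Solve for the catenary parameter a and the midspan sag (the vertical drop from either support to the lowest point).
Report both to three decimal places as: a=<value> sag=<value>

a=13.588 sag=12.752

seed: a₀ = √(S³/(24(L−S))) = √(34.803³/(24·10.325)) = 13.042906
iter 1: u=1.334174  f(a)=+9.589e-01  f'(a)=-1.884e+00  a ← 13.042906 − (+9.589e-01/-1.884e+00) = 13.551970
iter 2: u=1.284057  f(a)=+5.899e-02  f'(a)=-1.658e+00  a ← 13.551970 − (+5.899e-02/-1.658e+00) = 13.587546
iter 3: u=1.280695  f(a)=+2.557e-04  f'(a)=-1.644e+00  a ← 13.587546 − (+2.557e-04/-1.644e+00) = 13.587701
iter 4: u=1.280680  f(a)=+4.850e-09  f'(a)=-1.644e+00  a ← 13.587701 − (+4.850e-09/-1.644e+00) = 13.587701
iter 5: u=1.280680  f(a)=+7.105e-15  f'(a)=-1.644e+00  a ← 13.587701 − (+7.105e-15/-1.644e+00) = 13.587701
converged: |Δa| < 1e-12 after 5 iterations
sag = a·(cosh(S/(2a)) − 1) = 13.587701·(cosh(1.280680) − 1) = 12.751618
T_max/T_min = cosh(S/(2a)) = 1.938468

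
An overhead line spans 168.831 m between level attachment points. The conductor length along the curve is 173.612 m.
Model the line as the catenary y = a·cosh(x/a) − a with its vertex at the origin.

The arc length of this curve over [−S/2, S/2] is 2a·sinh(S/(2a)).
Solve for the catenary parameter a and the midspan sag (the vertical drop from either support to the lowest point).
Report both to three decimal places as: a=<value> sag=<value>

seed: a₀ = √(S³/(24(L−S))) = √(168.831³/(24·4.781)) = 204.792146
iter 1: u=0.412201  f(a)=+4.078e-02  f'(a)=-4.749e-02  a ← 204.792146 − (+4.078e-02/-4.749e-02) = 205.650897
iter 2: u=0.410480  f(a)=+2.579e-04  f'(a)=-4.689e-02  a ← 205.650897 − (+2.579e-04/-4.689e-02) = 205.656398
iter 3: u=0.410469  f(a)=+1.046e-08  f'(a)=-4.689e-02  a ← 205.656398 − (+1.046e-08/-4.689e-02) = 205.656398
iter 4: u=0.410469  f(a)=+0.000e+00  f'(a)=-4.689e-02  a ← 205.656398 − (+0.000e+00/-4.689e-02) = 205.656398
converged: |Δa| < 1e-12 after 4 iterations
sag = a·(cosh(S/(2a)) − 1) = 205.656398·(cosh(0.410469) − 1) = 17.569576
T_max/T_min = cosh(S/(2a)) = 1.085432

a=205.656 sag=17.570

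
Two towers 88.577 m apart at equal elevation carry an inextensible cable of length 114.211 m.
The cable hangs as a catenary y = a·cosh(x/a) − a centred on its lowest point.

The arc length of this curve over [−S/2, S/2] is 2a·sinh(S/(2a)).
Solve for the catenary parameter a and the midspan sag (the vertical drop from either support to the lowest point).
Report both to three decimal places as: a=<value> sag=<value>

a=34.981 sag=31.987

seed: a₀ = √(S³/(24(L−S))) = √(88.577³/(24·25.634)) = 33.609932
iter 1: u=1.317721  f(a)=+2.320e+00  f'(a)=-1.807e+00  a ← 33.609932 − (+2.320e+00/-1.807e+00) = 34.893562
iter 2: u=1.269246  f(a)=+1.395e-01  f'(a)=-1.596e+00  a ← 34.893562 − (+1.395e-01/-1.596e+00) = 34.980992
iter 3: u=1.266073  f(a)=+5.761e-04  f'(a)=-1.583e+00  a ← 34.980992 − (+5.761e-04/-1.583e+00) = 34.981356
iter 4: u=1.266060  f(a)=+9.912e-09  f'(a)=-1.583e+00  a ← 34.981356 − (+9.912e-09/-1.583e+00) = 34.981356
iter 5: u=1.266060  f(a)=+0.000e+00  f'(a)=-1.583e+00  a ← 34.981356 − (+0.000e+00/-1.583e+00) = 34.981356
converged: |Δa| < 1e-12 after 5 iterations
sag = a·(cosh(S/(2a)) − 1) = 34.981356·(cosh(1.266060) − 1) = 31.986796
T_max/T_min = cosh(S/(2a)) = 1.914396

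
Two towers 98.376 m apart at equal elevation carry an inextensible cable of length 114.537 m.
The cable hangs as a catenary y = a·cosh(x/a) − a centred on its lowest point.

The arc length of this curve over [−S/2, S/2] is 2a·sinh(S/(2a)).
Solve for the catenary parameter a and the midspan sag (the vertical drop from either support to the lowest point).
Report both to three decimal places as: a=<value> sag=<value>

a=50.722 sag=25.779

seed: a₀ = √(S³/(24(L−S))) = √(98.376³/(24·16.161)) = 49.544335
iter 1: u=0.992808  f(a)=+8.154e-01  f'(a)=-7.190e-01  a ← 49.544335 − (+8.154e-01/-7.190e-01) = 50.678445
iter 2: u=0.970590  f(a)=+2.884e-02  f'(a)=-6.689e-01  a ← 50.678445 − (+2.884e-02/-6.689e-01) = 50.721555
iter 3: u=0.969765  f(a)=+3.900e-05  f'(a)=-6.671e-01  a ← 50.721555 − (+3.900e-05/-6.671e-01) = 50.721614
iter 4: u=0.969764  f(a)=+7.157e-11  f'(a)=-6.671e-01  a ← 50.721614 − (+7.157e-11/-6.671e-01) = 50.721614
iter 5: u=0.969764  f(a)=+0.000e+00  f'(a)=-6.671e-01  a ← 50.721614 − (+0.000e+00/-6.671e-01) = 50.721614
converged: |Δa| < 1e-12 after 5 iterations
sag = a·(cosh(S/(2a)) − 1) = 50.721614·(cosh(0.969764) − 1) = 25.779126
T_max/T_min = cosh(S/(2a)) = 1.508247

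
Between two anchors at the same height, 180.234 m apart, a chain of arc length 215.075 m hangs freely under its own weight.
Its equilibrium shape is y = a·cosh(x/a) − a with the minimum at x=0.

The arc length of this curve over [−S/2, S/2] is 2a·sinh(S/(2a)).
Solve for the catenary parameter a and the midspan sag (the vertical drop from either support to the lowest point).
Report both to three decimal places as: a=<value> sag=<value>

seed: a₀ = √(S³/(24(L−S))) = √(180.234³/(24·34.841)) = 83.676625
iter 1: u=1.076967  f(a)=+2.077e+00  f'(a)=-9.334e-01  a ← 83.676625 − (+2.077e+00/-9.334e-01) = 85.902010
iter 2: u=1.049067  f(a)=+8.575e-02  f'(a)=-8.578e-01  a ← 85.902010 − (+8.575e-02/-8.578e-01) = 86.001976
iter 3: u=1.047848  f(a)=+1.601e-04  f'(a)=-8.546e-01  a ← 86.001976 − (+1.601e-04/-8.546e-01) = 86.002163
iter 4: u=1.047846  f(a)=+5.600e-10  f'(a)=-8.546e-01  a ← 86.002163 − (+5.600e-10/-8.546e-01) = 86.002163
iter 5: u=1.047846  f(a)=+2.842e-14  f'(a)=-8.546e-01  a ← 86.002163 − (+2.842e-14/-8.546e-01) = 86.002163
converged: |Δa| < 1e-12 after 5 iterations
sag = a·(cosh(S/(2a)) − 1) = 86.002163·(cosh(1.047846) − 1) = 51.695644
T_max/T_min = cosh(S/(2a)) = 1.601097

a=86.002 sag=51.696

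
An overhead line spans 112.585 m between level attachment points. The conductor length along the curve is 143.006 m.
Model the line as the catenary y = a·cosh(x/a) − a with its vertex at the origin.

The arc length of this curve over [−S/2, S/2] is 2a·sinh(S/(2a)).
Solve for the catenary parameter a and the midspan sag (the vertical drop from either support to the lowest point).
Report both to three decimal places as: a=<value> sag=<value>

a=45.902 sag=39.067

seed: a₀ = √(S³/(24(L−S))) = √(112.585³/(24·30.421)) = 44.210806
iter 1: u=1.273275  f(a)=+2.563e+00  f'(a)=-1.613e+00  a ← 44.210806 − (+2.563e+00/-1.613e+00) = 45.800369
iter 2: u=1.229084  f(a)=+1.447e-01  f'(a)=-1.435e+00  a ← 45.800369 − (+1.447e-01/-1.435e+00) = 45.901215
iter 3: u=1.226384  f(a)=+5.225e-04  f'(a)=-1.425e+00  a ← 45.901215 − (+5.225e-04/-1.425e+00) = 45.901581
iter 4: u=1.226374  f(a)=+6.864e-09  f'(a)=-1.425e+00  a ← 45.901581 − (+6.864e-09/-1.425e+00) = 45.901581
iter 5: u=1.226374  f(a)=+2.842e-14  f'(a)=-1.425e+00  a ← 45.901581 − (+2.842e-14/-1.425e+00) = 45.901581
converged: |Δa| < 1e-12 after 5 iterations
sag = a·(cosh(S/(2a)) − 1) = 45.901581·(cosh(1.226374) − 1) = 39.066849
T_max/T_min = cosh(S/(2a)) = 1.851100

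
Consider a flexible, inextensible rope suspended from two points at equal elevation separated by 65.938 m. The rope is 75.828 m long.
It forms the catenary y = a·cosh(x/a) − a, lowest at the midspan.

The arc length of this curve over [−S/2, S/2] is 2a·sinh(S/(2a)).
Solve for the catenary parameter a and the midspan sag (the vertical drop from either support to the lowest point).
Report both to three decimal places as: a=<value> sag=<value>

seed: a₀ = √(S³/(24(L−S))) = √(65.938³/(24·9.890)) = 34.753607
iter 1: u=0.948650  f(a)=+4.547e-01  f'(a)=-6.220e-01  a ← 34.753607 − (+4.547e-01/-6.220e-01) = 35.484544
iter 2: u=0.929109  f(a)=+1.474e-02  f'(a)=-5.823e-01  a ← 35.484544 − (+1.474e-02/-5.823e-01) = 35.509857
iter 3: u=0.928446  f(a)=+1.664e-05  f'(a)=-5.810e-01  a ← 35.509857 − (+1.664e-05/-5.810e-01) = 35.509886
iter 4: u=0.928446  f(a)=+2.126e-11  f'(a)=-5.810e-01  a ← 35.509886 − (+2.126e-11/-5.810e-01) = 35.509886
iter 5: u=0.928446  f(a)=+0.000e+00  f'(a)=-5.810e-01  a ← 35.509886 − (+0.000e+00/-5.810e-01) = 35.509886
converged: |Δa| < 1e-12 after 5 iterations
sag = a·(cosh(S/(2a)) − 1) = 35.509886·(cosh(0.928446) − 1) = 16.436465
T_max/T_min = cosh(S/(2a)) = 1.462870

a=35.510 sag=16.436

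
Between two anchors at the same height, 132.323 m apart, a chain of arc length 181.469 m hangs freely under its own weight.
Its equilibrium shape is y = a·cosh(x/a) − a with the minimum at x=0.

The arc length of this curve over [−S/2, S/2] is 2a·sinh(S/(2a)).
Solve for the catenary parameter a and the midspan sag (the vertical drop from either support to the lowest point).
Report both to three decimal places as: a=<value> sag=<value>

seed: a₀ = √(S³/(24(L−S))) = √(132.323³/(24·49.146)) = 44.320362
iter 1: u=1.492801  f(a)=+5.776e+00  f'(a)=-2.753e+00  a ← 44.320362 − (+5.776e+00/-2.753e+00) = 46.418348
iter 2: u=1.425331  f(a)=+4.354e-01  f'(a)=-2.352e+00  a ← 46.418348 − (+4.354e-01/-2.352e+00) = 46.603466
iter 3: u=1.419669  f(a)=+2.921e-03  f'(a)=-2.321e+00  a ← 46.603466 − (+2.921e-03/-2.321e+00) = 46.604725
iter 4: u=1.419631  f(a)=+1.334e-07  f'(a)=-2.320e+00  a ← 46.604725 − (+1.334e-07/-2.320e+00) = 46.604725
iter 5: u=1.419631  f(a)=+0.000e+00  f'(a)=-2.320e+00  a ← 46.604725 − (+0.000e+00/-2.320e+00) = 46.604725
converged: |Δa| < 1e-12 after 5 iterations
sag = a·(cosh(S/(2a)) − 1) = 46.604725·(cosh(1.419631) − 1) = 55.398951
T_max/T_min = cosh(S/(2a)) = 2.188698

a=46.605 sag=55.399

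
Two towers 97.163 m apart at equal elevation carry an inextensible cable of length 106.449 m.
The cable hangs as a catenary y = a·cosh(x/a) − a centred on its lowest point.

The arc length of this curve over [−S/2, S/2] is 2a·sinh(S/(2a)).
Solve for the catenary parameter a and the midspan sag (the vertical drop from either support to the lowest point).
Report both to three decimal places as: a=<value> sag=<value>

seed: a₀ = √(S³/(24(L−S))) = √(97.163³/(24·9.286)) = 64.155133
iter 1: u=0.757250  f(a)=+2.699e-01  f'(a)=-3.064e-01  a ← 64.155133 − (+2.699e-01/-3.064e-01) = 65.035946
iter 2: u=0.746995  f(a)=+5.659e-03  f'(a)=-2.937e-01  a ← 65.035946 − (+5.659e-03/-2.937e-01) = 65.055214
iter 3: u=0.746773  f(a)=+2.606e-06  f'(a)=-2.934e-01  a ← 65.055214 − (+2.606e-06/-2.934e-01) = 65.055223
iter 4: u=0.746773  f(a)=+5.400e-13  f'(a)=-2.934e-01  a ← 65.055223 − (+5.400e-13/-2.934e-01) = 65.055223
converged: |Δa| < 1e-12 after 4 iterations
sag = a·(cosh(S/(2a)) − 1) = 65.055223·(cosh(0.746773) − 1) = 18.998506
T_max/T_min = cosh(S/(2a)) = 1.292037

a=65.055 sag=18.999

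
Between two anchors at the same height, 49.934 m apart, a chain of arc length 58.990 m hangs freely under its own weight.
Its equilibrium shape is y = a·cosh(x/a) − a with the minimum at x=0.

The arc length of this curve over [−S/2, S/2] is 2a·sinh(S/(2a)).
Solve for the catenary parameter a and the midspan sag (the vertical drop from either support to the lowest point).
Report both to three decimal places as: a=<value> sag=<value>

a=24.560 sag=13.822

seed: a₀ = √(S³/(24(L−S))) = √(49.934³/(24·9.056)) = 23.934299
iter 1: u=1.043147  f(a)=+5.057e-01  f'(a)=-8.423e-01  a ← 23.934299 − (+5.057e-01/-8.423e-01) = 24.534617
iter 2: u=1.017623  f(a)=+1.965e-02  f'(a)=-7.780e-01  a ← 24.534617 − (+1.965e-02/-7.780e-01) = 24.559874
iter 3: u=1.016577  f(a)=+3.233e-05  f'(a)=-7.755e-01  a ← 24.559874 − (+3.233e-05/-7.755e-01) = 24.559915
iter 4: u=1.016575  f(a)=+8.782e-11  f'(a)=-7.755e-01  a ← 24.559915 − (+8.782e-11/-7.755e-01) = 24.559915
iter 5: u=1.016575  f(a)=+0.000e+00  f'(a)=-7.755e-01  a ← 24.559915 − (+0.000e+00/-7.755e-01) = 24.559915
converged: |Δa| < 1e-12 after 5 iterations
sag = a·(cosh(S/(2a)) − 1) = 24.559915·(cosh(1.016575) − 1) = 13.821649
T_max/T_min = cosh(S/(2a)) = 1.562773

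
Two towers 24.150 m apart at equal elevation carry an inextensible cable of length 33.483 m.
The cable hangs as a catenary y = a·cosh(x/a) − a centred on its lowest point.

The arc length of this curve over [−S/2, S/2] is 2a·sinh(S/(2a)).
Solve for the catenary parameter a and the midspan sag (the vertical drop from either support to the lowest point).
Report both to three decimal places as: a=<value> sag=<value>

a=8.354 sag=10.356

seed: a₀ = √(S³/(24(L−S))) = √(24.150³/(24·9.333)) = 7.929749
iter 1: u=1.522747  f(a)=+1.144e+00  f'(a)=-2.947e+00  a ← 7.929749 − (+1.144e+00/-2.947e+00) = 8.317865
iter 2: u=1.451695  f(a)=+8.933e-02  f'(a)=-2.503e+00  a ← 8.317865 − (+8.933e-02/-2.503e+00) = 8.353555
iter 3: u=1.445492  f(a)=+6.470e-04  f'(a)=-2.467e+00  a ← 8.353555 − (+6.470e-04/-2.467e+00) = 8.353818
iter 4: u=1.445447  f(a)=+3.448e-08  f'(a)=-2.467e+00  a ← 8.353818 − (+3.448e-08/-2.467e+00) = 8.353818
iter 5: u=1.445447  f(a)=+7.105e-15  f'(a)=-2.467e+00  a ← 8.353818 − (+7.105e-15/-2.467e+00) = 8.353818
converged: |Δa| < 1e-12 after 5 iterations
sag = a·(cosh(S/(2a)) − 1) = 8.353818·(cosh(1.445447) − 1) = 10.356182
T_max/T_min = cosh(S/(2a)) = 2.239695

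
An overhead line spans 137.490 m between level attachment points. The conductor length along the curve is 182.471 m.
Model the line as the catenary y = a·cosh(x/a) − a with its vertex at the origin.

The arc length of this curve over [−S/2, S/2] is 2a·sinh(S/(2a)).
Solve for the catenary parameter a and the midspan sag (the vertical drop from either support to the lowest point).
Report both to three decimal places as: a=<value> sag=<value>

a=51.313 sag=53.362

seed: a₀ = √(S³/(24(L−S))) = √(137.490³/(24·44.981)) = 49.066660
iter 1: u=1.401053  f(a)=+4.627e+00  f'(a)=-2.220e+00  a ← 49.066660 − (+4.627e+00/-2.220e+00) = 51.151256
iter 2: u=1.343955  f(a)=+3.112e-01  f'(a)=-1.930e+00  a ← 51.151256 − (+3.112e-01/-1.930e+00) = 51.312487
iter 3: u=1.339732  f(a)=+1.632e-03  f'(a)=-1.910e+00  a ← 51.312487 − (+1.632e-03/-1.910e+00) = 51.313342
iter 4: u=1.339710  f(a)=+4.543e-08  f'(a)=-1.910e+00  a ← 51.313342 − (+4.543e-08/-1.910e+00) = 51.313342
iter 5: u=1.339710  f(a)=+0.000e+00  f'(a)=-1.910e+00  a ← 51.313342 − (+0.000e+00/-1.910e+00) = 51.313342
converged: |Δa| < 1e-12 after 5 iterations
sag = a·(cosh(S/(2a)) − 1) = 51.313342·(cosh(1.339710) − 1) = 53.362231
T_max/T_min = cosh(S/(2a)) = 2.039929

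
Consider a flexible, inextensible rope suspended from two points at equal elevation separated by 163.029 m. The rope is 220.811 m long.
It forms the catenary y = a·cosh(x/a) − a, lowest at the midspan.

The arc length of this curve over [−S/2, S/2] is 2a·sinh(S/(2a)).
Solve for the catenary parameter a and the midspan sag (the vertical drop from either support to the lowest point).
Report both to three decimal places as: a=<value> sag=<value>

seed: a₀ = √(S³/(24(L−S))) = √(163.029³/(24·57.782)) = 55.897887
iter 1: u=1.458275  f(a)=+6.464e+00  f'(a)=-2.542e+00  a ← 55.897887 − (+6.464e+00/-2.542e+00) = 58.441089
iter 2: u=1.394815  f(a)=+4.673e-01  f'(a)=-2.186e+00  a ← 58.441089 − (+4.673e-01/-2.186e+00) = 58.654839
iter 3: u=1.389732  f(a)=+2.864e-03  f'(a)=-2.160e+00  a ← 58.654839 − (+2.864e-03/-2.160e+00) = 58.656165
iter 4: u=1.389700  f(a)=+1.090e-07  f'(a)=-2.160e+00  a ← 58.656165 − (+1.090e-07/-2.160e+00) = 58.656165
iter 5: u=1.389700  f(a)=+2.842e-14  f'(a)=-2.160e+00  a ← 58.656165 − (+2.842e-14/-2.160e+00) = 58.656165
converged: |Δa| < 1e-12 after 5 iterations
sag = a·(cosh(S/(2a)) − 1) = 58.656165·(cosh(1.389700) − 1) = 66.363514
T_max/T_min = cosh(S/(2a)) = 2.131399

a=58.656 sag=66.364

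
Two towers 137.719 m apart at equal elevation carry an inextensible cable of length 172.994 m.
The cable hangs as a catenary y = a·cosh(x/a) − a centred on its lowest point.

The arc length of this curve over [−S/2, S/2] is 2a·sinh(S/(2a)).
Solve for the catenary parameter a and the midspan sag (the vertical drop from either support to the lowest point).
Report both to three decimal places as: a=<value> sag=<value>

seed: a₀ = √(S³/(24(L−S))) = √(137.719³/(24·35.275)) = 55.545855
iter 1: u=1.239687  f(a)=+2.812e+00  f'(a)=-1.476e+00  a ← 55.545855 − (+2.812e+00/-1.476e+00) = 57.450500
iter 2: u=1.198588  f(a)=+1.511e-01  f'(a)=-1.322e+00  a ← 57.450500 − (+1.511e-01/-1.322e+00) = 57.564839
iter 3: u=1.196208  f(a)=+4.912e-04  f'(a)=-1.313e+00  a ← 57.564839 − (+4.912e-04/-1.313e+00) = 57.565213
iter 4: u=1.196200  f(a)=+5.227e-09  f'(a)=-1.313e+00  a ← 57.565213 − (+5.227e-09/-1.313e+00) = 57.565213
iter 5: u=1.196200  f(a)=+2.842e-14  f'(a)=-1.313e+00  a ← 57.565213 − (+2.842e-14/-1.313e+00) = 57.565213
converged: |Δa| < 1e-12 after 5 iterations
sag = a·(cosh(S/(2a)) − 1) = 57.565213·(cosh(1.196200) − 1) = 46.336109
T_max/T_min = cosh(S/(2a)) = 1.804932

a=57.565 sag=46.336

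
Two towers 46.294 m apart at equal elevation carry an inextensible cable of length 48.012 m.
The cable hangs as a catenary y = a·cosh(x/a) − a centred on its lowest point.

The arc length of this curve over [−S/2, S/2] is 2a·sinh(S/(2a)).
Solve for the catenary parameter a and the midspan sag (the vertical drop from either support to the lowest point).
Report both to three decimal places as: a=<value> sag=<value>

seed: a₀ = √(S³/(24(L−S))) = √(46.294³/(24·1.718)) = 49.053484
iter 1: u=0.471873  f(a)=+1.923e-02  f'(a)=-7.162e-02  a ← 49.053484 − (+1.923e-02/-7.162e-02) = 49.321971
iter 2: u=0.469304  f(a)=+1.590e-04  f'(a)=-7.044e-02  a ← 49.321971 − (+1.590e-04/-7.044e-02) = 49.324229
iter 3: u=0.469283  f(a)=+1.108e-08  f'(a)=-7.043e-02  a ← 49.324229 − (+1.108e-08/-7.043e-02) = 49.324229
iter 4: u=0.469283  f(a)=+0.000e+00  f'(a)=-7.043e-02  a ← 49.324229 − (+0.000e+00/-7.043e-02) = 49.324229
converged: |Δa| < 1e-12 after 4 iterations
sag = a·(cosh(S/(2a)) − 1) = 49.324229·(cosh(0.469283) − 1) = 5.531651
T_max/T_min = cosh(S/(2a)) = 1.112149

a=49.324 sag=5.532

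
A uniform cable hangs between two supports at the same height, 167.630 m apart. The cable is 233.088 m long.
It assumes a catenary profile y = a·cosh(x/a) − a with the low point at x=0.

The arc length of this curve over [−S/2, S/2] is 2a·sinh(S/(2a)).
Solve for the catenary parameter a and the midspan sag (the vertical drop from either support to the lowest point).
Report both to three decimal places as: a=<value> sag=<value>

seed: a₀ = √(S³/(24(L−S))) = √(167.630³/(24·65.458)) = 54.757124
iter 1: u=1.530668  f(a)=+8.110e+00  f'(a)=-3.000e+00  a ← 54.757124 − (+8.110e+00/-3.000e+00) = 57.460554
iter 2: u=1.458653  f(a)=+6.393e-01  f'(a)=-2.544e+00  a ← 57.460554 − (+6.393e-01/-2.544e+00) = 57.711851
iter 3: u=1.452301  f(a)=+4.724e-03  f'(a)=-2.507e+00  a ← 57.711851 − (+4.724e-03/-2.507e+00) = 57.713736
iter 4: u=1.452254  f(a)=+2.621e-07  f'(a)=-2.506e+00  a ← 57.713736 − (+2.621e-07/-2.506e+00) = 57.713736
iter 5: u=1.452254  f(a)=+5.684e-14  f'(a)=-2.506e+00  a ← 57.713736 − (+5.684e-14/-2.506e+00) = 57.713736
converged: |Δa| < 1e-12 after 5 iterations
sag = a·(cosh(S/(2a)) − 1) = 57.713736·(cosh(1.452254) − 1) = 72.337712
T_max/T_min = cosh(S/(2a)) = 2.253388

a=57.714 sag=72.338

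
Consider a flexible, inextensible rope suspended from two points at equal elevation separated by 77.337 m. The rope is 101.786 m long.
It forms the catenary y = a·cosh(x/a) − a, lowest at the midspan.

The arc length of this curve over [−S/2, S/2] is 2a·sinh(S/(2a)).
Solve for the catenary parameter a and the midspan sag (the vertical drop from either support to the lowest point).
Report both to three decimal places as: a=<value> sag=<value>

seed: a₀ = √(S³/(24(L−S))) = √(77.337³/(24·24.449)) = 28.076619
iter 1: u=1.377249  f(a)=+2.426e+00  f'(a)=-2.095e+00  a ← 28.076619 − (+2.426e+00/-2.095e+00) = 29.234685
iter 2: u=1.322693  f(a)=+1.582e-01  f'(a)=-1.830e+00  a ← 29.234685 − (+1.582e-01/-1.830e+00) = 29.321127
iter 3: u=1.318793  f(a)=+7.762e-04  f'(a)=-1.812e+00  a ← 29.321127 − (+7.762e-04/-1.812e+00) = 29.321555
iter 4: u=1.318774  f(a)=+1.889e-08  f'(a)=-1.812e+00  a ← 29.321555 − (+1.889e-08/-1.812e+00) = 29.321555
iter 5: u=1.318774  f(a)=+1.421e-14  f'(a)=-1.812e+00  a ← 29.321555 − (+1.421e-14/-1.812e+00) = 29.321555
converged: |Δa| < 1e-12 after 5 iterations
sag = a·(cosh(S/(2a)) − 1) = 29.321555·(cosh(1.318774) − 1) = 29.413878
T_max/T_min = cosh(S/(2a)) = 2.003149

a=29.322 sag=29.414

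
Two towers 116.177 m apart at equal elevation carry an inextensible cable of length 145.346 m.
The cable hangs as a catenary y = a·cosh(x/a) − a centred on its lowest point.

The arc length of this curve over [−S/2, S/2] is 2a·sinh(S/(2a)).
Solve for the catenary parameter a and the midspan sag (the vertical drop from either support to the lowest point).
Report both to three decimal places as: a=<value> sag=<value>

seed: a₀ = √(S³/(24(L−S))) = √(116.177³/(24·29.169)) = 47.327531
iter 1: u=1.227372  f(a)=+2.278e+00  f'(a)=-1.429e+00  a ← 47.327531 − (+2.278e+00/-1.429e+00) = 48.921772
iter 2: u=1.187375  f(a)=+1.201e-01  f'(a)=-1.281e+00  a ← 48.921772 − (+1.201e-01/-1.281e+00) = 49.015523
iter 3: u=1.185104  f(a)=+3.755e-04  f'(a)=-1.273e+00  a ← 49.015523 − (+3.755e-04/-1.273e+00) = 49.015818
iter 4: u=1.185097  f(a)=+3.694e-09  f'(a)=-1.273e+00  a ← 49.015818 − (+3.694e-09/-1.273e+00) = 49.015818
iter 5: u=1.185097  f(a)=+0.000e+00  f'(a)=-1.273e+00  a ← 49.015818 − (+0.000e+00/-1.273e+00) = 49.015818
converged: |Δa| < 1e-12 after 5 iterations
sag = a·(cosh(S/(2a)) − 1) = 49.015818·(cosh(1.185097) − 1) = 38.642127
T_max/T_min = cosh(S/(2a)) = 1.788360

a=49.016 sag=38.642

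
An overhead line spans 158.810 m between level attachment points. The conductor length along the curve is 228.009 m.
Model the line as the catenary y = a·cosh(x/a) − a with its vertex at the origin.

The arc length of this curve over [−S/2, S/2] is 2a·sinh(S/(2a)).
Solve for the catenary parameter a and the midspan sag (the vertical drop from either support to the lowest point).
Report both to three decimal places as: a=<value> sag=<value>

seed: a₀ = √(S³/(24(L−S))) = √(158.810³/(24·69.199)) = 49.109017
iter 1: u=1.616913  f(a)=+9.630e+00  f'(a)=-3.627e+00  a ← 49.109017 − (+9.630e+00/-3.627e+00) = 51.763889
iter 2: u=1.533984  f(a)=+8.360e-01  f'(a)=-3.022e+00  a ← 51.763889 − (+8.360e-01/-3.022e+00) = 52.040502
iter 3: u=1.525831  f(a)=+7.625e-03  f'(a)=-2.967e+00  a ← 52.040502 − (+7.625e-03/-2.967e+00) = 52.043071
iter 4: u=1.525755  f(a)=+6.470e-07  f'(a)=-2.967e+00  a ← 52.043071 − (+6.470e-07/-2.967e+00) = 52.043072
iter 5: u=1.525755  f(a)=-5.684e-14  f'(a)=-2.967e+00  a ← 52.043072 − (-5.684e-14/-2.967e+00) = 52.043072
converged: |Δa| < 1e-12 after 5 iterations
sag = a·(cosh(S/(2a)) − 1) = 52.043072·(cosh(1.525755) − 1) = 73.278544
T_max/T_min = cosh(S/(2a)) = 2.408036

a=52.043 sag=73.279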